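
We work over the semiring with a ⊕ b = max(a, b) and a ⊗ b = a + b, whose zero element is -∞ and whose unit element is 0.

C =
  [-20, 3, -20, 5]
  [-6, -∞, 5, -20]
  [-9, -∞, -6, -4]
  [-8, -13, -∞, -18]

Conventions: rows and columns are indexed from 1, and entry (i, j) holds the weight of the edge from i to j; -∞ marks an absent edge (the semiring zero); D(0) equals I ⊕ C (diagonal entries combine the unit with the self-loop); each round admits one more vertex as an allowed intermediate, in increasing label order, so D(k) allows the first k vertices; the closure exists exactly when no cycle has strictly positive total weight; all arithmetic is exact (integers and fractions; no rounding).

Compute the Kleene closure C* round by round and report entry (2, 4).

D(0):
  [0, 3, -20, 5]
  [-6, 0, 5, -20]
  [-9, -∞, 0, -4]
  [-8, -13, -∞, 0]
D(1):
  [0, 3, -20, 5]
  [-6, 0, 5, -1]
  [-9, -6, 0, -4]
  [-8, -5, -28, 0]
D(2):
  [0, 3, 8, 5]
  [-6, 0, 5, -1]
  [-9, -6, 0, -4]
  [-8, -5, 0, 0]
D(3):
  [0, 3, 8, 5]
  [-4, 0, 5, 1]
  [-9, -6, 0, -4]
  [-8, -5, 0, 0]
D(4):
  [0, 3, 8, 5]
  [-4, 0, 5, 1]
  [-9, -6, 0, -4]
  [-8, -5, 0, 0]
Answer: C*[2][4] = 1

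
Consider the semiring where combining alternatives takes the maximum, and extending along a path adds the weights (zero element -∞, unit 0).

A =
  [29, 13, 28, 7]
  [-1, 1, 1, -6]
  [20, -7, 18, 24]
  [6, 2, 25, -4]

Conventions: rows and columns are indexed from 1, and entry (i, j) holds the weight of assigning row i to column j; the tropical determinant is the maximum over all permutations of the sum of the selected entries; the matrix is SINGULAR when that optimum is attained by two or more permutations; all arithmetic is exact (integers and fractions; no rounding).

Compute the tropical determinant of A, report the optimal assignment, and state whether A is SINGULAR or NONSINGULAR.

σ = (1, 2, 3, 4): 29 + 1 + 18 + (-4) = 44
σ = (1, 2, 4, 3): 29 + 1 + 24 + 25 = 79
σ = (1, 3, 2, 4): 29 + 1 + (-7) + (-4) = 19
σ = (1, 3, 4, 2): 29 + 1 + 24 + 2 = 56
σ = (1, 4, 2, 3): 29 + (-6) + (-7) + 25 = 41
σ = (1, 4, 3, 2): 29 + (-6) + 18 + 2 = 43
σ = (2, 1, 3, 4): 13 + (-1) + 18 + (-4) = 26
σ = (2, 1, 4, 3): 13 + (-1) + 24 + 25 = 61
σ = (2, 3, 1, 4): 13 + 1 + 20 + (-4) = 30
σ = (2, 3, 4, 1): 13 + 1 + 24 + 6 = 44
σ = (2, 4, 1, 3): 13 + (-6) + 20 + 25 = 52
σ = (2, 4, 3, 1): 13 + (-6) + 18 + 6 = 31
σ = (3, 1, 2, 4): 28 + (-1) + (-7) + (-4) = 16
σ = (3, 1, 4, 2): 28 + (-1) + 24 + 2 = 53
σ = (3, 2, 1, 4): 28 + 1 + 20 + (-4) = 45
σ = (3, 2, 4, 1): 28 + 1 + 24 + 6 = 59
σ = (3, 4, 1, 2): 28 + (-6) + 20 + 2 = 44
σ = (3, 4, 2, 1): 28 + (-6) + (-7) + 6 = 21
σ = (4, 1, 2, 3): 7 + (-1) + (-7) + 25 = 24
σ = (4, 1, 3, 2): 7 + (-1) + 18 + 2 = 26
σ = (4, 2, 1, 3): 7 + 1 + 20 + 25 = 53
σ = (4, 2, 3, 1): 7 + 1 + 18 + 6 = 32
σ = (4, 3, 1, 2): 7 + 1 + 20 + 2 = 30
σ = (4, 3, 2, 1): 7 + 1 + (-7) + 6 = 7
Optimal value attained by: σ = (1, 2, 4, 3).
Answer: det⊕(A) = 79; verdict: NONSINGULAR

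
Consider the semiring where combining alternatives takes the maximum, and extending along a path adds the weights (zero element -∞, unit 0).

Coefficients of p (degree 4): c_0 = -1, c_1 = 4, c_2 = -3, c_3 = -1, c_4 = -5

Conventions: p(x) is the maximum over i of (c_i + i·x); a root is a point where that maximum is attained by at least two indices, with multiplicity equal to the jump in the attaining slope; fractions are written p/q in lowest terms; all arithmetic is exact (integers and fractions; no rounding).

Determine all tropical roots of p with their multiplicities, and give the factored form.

hull edge (i=0, c=-1) to (i=1, c=4): slope 5, span 1
hull edge (i=1, c=4) to (i=3, c=-1): slope -5/2, span 2
hull edge (i=3, c=-1) to (i=4, c=-5): slope -4, span 1
Factored form: p(x) = -5 ⊗ (x ⊕ (-5)) ⊗ (x ⊕ 5/2) ⊗ (x ⊕ 5/2) ⊗ (x ⊕ 4)
Answer: roots = -5 (mult 1), 5/2 (mult 2), 4 (mult 1)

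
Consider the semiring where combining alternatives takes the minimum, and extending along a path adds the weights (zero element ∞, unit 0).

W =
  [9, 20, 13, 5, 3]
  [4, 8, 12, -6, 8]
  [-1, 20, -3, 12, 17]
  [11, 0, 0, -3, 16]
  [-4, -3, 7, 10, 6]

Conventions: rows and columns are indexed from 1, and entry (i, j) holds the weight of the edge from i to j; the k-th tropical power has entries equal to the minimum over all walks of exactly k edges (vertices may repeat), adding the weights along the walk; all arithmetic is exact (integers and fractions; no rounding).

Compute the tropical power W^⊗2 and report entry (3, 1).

W^⊗2:
  [-1, 0, 5, 2, 9]
  [4, -6, -6, -9, 7]
  [-4, 12, -6, 4, 2]
  [-1, -3, -3, -6, 8]
  [1, 3, 4, -9, -1]
Key observation: the optimum is the walk 3->3->1, with weight (-3) + (-1) = -4.
Optimal value attained by: walk 3->3->1.
Answer: (W^⊗2)[3][1] = -4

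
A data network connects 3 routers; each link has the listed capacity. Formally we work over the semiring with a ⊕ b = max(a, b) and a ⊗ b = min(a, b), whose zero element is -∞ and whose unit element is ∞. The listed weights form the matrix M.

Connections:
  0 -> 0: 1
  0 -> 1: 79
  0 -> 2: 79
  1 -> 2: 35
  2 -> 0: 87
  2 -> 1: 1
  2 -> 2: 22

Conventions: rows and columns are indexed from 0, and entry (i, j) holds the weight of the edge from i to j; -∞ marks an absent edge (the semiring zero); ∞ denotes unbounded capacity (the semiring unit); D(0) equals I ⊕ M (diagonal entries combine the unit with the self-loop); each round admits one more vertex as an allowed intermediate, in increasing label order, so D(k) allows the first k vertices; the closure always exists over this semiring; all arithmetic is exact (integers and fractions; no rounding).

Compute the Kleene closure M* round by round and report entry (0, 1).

D(0):
  [∞, 79, 79]
  [-∞, ∞, 35]
  [87, 1, ∞]
D(1):
  [∞, 79, 79]
  [-∞, ∞, 35]
  [87, 79, ∞]
D(2):
  [∞, 79, 79]
  [-∞, ∞, 35]
  [87, 79, ∞]
D(3):
  [∞, 79, 79]
  [35, ∞, 35]
  [87, 79, ∞]
Answer: M*[0][1] = 79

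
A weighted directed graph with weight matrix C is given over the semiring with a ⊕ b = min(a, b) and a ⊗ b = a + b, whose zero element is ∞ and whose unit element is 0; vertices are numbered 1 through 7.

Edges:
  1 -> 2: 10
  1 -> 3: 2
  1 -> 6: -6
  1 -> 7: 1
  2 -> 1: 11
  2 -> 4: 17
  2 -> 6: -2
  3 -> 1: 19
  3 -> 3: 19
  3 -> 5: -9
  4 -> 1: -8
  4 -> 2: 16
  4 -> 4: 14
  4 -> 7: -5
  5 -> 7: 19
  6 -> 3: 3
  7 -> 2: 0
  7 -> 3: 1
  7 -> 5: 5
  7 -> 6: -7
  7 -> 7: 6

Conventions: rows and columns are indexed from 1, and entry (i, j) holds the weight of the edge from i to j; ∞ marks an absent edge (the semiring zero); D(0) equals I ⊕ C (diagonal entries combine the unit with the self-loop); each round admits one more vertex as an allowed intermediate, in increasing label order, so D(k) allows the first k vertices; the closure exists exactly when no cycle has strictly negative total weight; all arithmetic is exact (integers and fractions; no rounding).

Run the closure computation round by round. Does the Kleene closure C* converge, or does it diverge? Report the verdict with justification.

D(0):
  [0, 10, 2, ∞, ∞, -6, 1]
  [11, 0, ∞, 17, ∞, -2, ∞]
  [19, ∞, 0, ∞, -9, ∞, ∞]
  [-8, 16, ∞, 0, ∞, ∞, -5]
  [∞, ∞, ∞, ∞, 0, ∞, 19]
  [∞, ∞, 3, ∞, ∞, 0, ∞]
  [∞, 0, 1, ∞, 5, -7, 0]
D(1):
  [0, 10, 2, ∞, ∞, -6, 1]
  [11, 0, 13, 17, ∞, -2, 12]
  [19, 29, 0, ∞, -9, 13, 20]
  [-8, 2, -6, 0, ∞, -14, -7]
  [∞, ∞, ∞, ∞, 0, ∞, 19]
  [∞, ∞, 3, ∞, ∞, 0, ∞]
  [∞, 0, 1, ∞, 5, -7, 0]
D(2):
  [0, 10, 2, 27, ∞, -6, 1]
  [11, 0, 13, 17, ∞, -2, 12]
  [19, 29, 0, 46, -9, 13, 20]
  [-8, 2, -6, 0, ∞, -14, -7]
  [∞, ∞, ∞, ∞, 0, ∞, 19]
  [∞, ∞, 3, ∞, ∞, 0, ∞]
  [11, 0, 1, 17, 5, -7, 0]
D(3):
  [0, 10, 2, 27, -7, -6, 1]
  [11, 0, 13, 17, 4, -2, 12]
  [19, 29, 0, 46, -9, 13, 20]
  [-8, 2, -6, 0, -15, -14, -7]
  [∞, ∞, ∞, ∞, 0, ∞, 19]
  [22, 32, 3, 49, -6, 0, 23]
  [11, 0, 1, 17, -8, -7, 0]
D(4):
  [0, 10, 2, 27, -7, -6, 1]
  [9, 0, 11, 17, 2, -2, 10]
  [19, 29, 0, 46, -9, 13, 20]
  [-8, 2, -6, 0, -15, -14, -7]
  [∞, ∞, ∞, ∞, 0, ∞, 19]
  [22, 32, 3, 49, -6, 0, 23]
  [9, 0, 1, 17, -8, -7, 0]
D(5):
  [0, 10, 2, 27, -7, -6, 1]
  [9, 0, 11, 17, 2, -2, 10]
  [19, 29, 0, 46, -9, 13, 10]
  [-8, 2, -6, 0, -15, -14, -7]
  [∞, ∞, ∞, ∞, 0, ∞, 19]
  [22, 32, 3, 49, -6, 0, 13]
  [9, 0, 1, 17, -8, -7, 0]
D(6):
  [0, 10, -3, 27, -12, -6, 1]
  [9, 0, 1, 17, -8, -2, 10]
  [19, 29, 0, 46, -9, 13, 10]
  [-8, 2, -11, 0, -20, -14, -7]
  [∞, ∞, ∞, ∞, 0, ∞, 19]
  [22, 32, 3, 49, -6, 0, 13]
  [9, 0, -4, 17, -13, -7, 0]
D(7):
  [0, 1, -3, 18, -12, -6, 1]
  [9, 0, 1, 17, -8, -2, 10]
  [19, 10, 0, 27, -9, 3, 10]
  [-8, -7, -11, 0, -20, -14, -7]
  [28, 19, 15, 36, 0, 12, 19]
  [22, 13, 3, 30, -6, 0, 13]
  [9, 0, -4, 17, -13, -7, 0]
Key observation: every diagonal entry stays at the unit through all rounds, so no improving cycle exists.
Answer: CONVERGES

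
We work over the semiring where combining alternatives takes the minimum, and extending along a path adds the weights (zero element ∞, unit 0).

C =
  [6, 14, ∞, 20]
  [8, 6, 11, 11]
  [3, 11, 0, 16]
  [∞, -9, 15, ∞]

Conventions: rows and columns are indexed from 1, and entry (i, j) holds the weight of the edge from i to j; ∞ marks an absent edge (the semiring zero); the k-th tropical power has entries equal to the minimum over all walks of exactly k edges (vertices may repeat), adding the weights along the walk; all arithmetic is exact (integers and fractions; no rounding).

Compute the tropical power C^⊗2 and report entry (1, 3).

C^⊗2:
  [12, 11, 25, 25]
  [14, 2, 11, 17]
  [3, 7, 0, 16]
  [-1, -3, 2, 2]
Key observation: the optimum is the walk 1->2->3, with weight 14 + 11 = 25.
Optimal value attained by: walk 1->2->3.
Answer: (C^⊗2)[1][3] = 25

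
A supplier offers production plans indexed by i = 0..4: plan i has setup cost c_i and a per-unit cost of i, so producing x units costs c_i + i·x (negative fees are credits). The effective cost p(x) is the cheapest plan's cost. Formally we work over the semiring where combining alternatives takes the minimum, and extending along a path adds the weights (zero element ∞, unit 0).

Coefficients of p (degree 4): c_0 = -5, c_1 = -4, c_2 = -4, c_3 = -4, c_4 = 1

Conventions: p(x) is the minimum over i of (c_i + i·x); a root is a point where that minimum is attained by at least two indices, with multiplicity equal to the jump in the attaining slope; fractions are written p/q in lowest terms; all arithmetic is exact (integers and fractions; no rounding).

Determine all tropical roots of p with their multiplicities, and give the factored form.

hull edge (i=0, c=-5) to (i=3, c=-4): slope 1/3, span 3
hull edge (i=3, c=-4) to (i=4, c=1): slope 5, span 1
Factored form: p(x) = 1 ⊗ (x ⊕ (-5)) ⊗ (x ⊕ (-1/3)) ⊗ (x ⊕ (-1/3)) ⊗ (x ⊕ (-1/3))
Answer: roots = -5 (mult 1), -1/3 (mult 3)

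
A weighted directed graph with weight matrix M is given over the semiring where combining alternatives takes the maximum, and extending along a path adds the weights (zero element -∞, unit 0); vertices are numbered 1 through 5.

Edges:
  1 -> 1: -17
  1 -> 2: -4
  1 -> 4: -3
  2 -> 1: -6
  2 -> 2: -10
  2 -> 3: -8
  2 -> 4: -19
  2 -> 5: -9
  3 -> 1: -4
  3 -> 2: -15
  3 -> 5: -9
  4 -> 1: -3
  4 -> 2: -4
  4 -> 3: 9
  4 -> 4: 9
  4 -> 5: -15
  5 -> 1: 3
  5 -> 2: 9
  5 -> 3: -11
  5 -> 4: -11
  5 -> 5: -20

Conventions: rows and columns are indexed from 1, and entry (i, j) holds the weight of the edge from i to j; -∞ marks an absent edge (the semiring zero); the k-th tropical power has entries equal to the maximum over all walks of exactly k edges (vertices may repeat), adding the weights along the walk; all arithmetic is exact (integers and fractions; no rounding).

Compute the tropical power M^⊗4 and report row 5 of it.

M^⊗2:
  [-6, -7, 6, 6, -13]
  [-6, 0, -10, -9, -17]
  [-6, 0, -20, -7, -24]
  [6, 5, 18, 18, 0]
  [3, -1, 1, 0, 0]
M^⊗3:
  [3, 2, 15, 15, -3]
  [-6, -8, 0, 0, -9]
  [-6, -10, 2, 2, -9]
  [15, 14, 27, 27, 9]
  [3, 9, 9, 9, -8]
M^⊗4:
  [12, 11, 24, 24, 6]
  [-3, 0, 9, 9, -9]
  [-1, 0, 11, 11, -7]
  [24, 23, 36, 36, 18]
  [6, 5, 18, 18, 0]
Answer: row 5 of M^⊗4 = [6, 5, 18, 18, 0]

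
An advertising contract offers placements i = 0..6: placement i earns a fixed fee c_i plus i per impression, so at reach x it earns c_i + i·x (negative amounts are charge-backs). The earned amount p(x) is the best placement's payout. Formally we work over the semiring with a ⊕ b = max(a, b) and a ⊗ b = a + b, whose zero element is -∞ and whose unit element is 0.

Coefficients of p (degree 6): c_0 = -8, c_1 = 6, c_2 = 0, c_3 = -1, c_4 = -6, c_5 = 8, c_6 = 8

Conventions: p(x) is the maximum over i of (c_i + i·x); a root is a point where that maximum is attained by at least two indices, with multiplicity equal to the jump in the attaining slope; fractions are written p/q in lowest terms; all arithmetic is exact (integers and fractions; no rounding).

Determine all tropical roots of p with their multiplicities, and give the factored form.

hull edge (i=0, c=-8) to (i=1, c=6): slope 14, span 1
hull edge (i=1, c=6) to (i=5, c=8): slope 1/2, span 4
hull edge (i=5, c=8) to (i=6, c=8): slope 0, span 1
Factored form: p(x) = 8 ⊗ (x ⊕ (-14)) ⊗ (x ⊕ (-1/2)) ⊗ (x ⊕ (-1/2)) ⊗ (x ⊕ (-1/2)) ⊗ (x ⊕ (-1/2)) ⊗ (x ⊕ 0)
Answer: roots = -14 (mult 1), -1/2 (mult 4), 0 (mult 1)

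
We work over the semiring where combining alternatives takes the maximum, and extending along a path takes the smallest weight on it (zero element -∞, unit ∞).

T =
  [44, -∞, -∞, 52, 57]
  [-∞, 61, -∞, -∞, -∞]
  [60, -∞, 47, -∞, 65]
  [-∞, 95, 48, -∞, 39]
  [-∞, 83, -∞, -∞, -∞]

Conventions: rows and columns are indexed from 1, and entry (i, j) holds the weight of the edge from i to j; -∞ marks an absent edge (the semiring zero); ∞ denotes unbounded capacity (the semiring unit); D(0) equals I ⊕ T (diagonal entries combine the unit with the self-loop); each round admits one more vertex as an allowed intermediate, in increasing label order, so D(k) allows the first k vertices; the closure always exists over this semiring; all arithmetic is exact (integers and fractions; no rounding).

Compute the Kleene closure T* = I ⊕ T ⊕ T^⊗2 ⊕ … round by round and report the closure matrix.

D(0):
  [∞, -∞, -∞, 52, 57]
  [-∞, ∞, -∞, -∞, -∞]
  [60, -∞, ∞, -∞, 65]
  [-∞, 95, 48, ∞, 39]
  [-∞, 83, -∞, -∞, ∞]
D(1):
  [∞, -∞, -∞, 52, 57]
  [-∞, ∞, -∞, -∞, -∞]
  [60, -∞, ∞, 52, 65]
  [-∞, 95, 48, ∞, 39]
  [-∞, 83, -∞, -∞, ∞]
D(2):
  [∞, -∞, -∞, 52, 57]
  [-∞, ∞, -∞, -∞, -∞]
  [60, -∞, ∞, 52, 65]
  [-∞, 95, 48, ∞, 39]
  [-∞, 83, -∞, -∞, ∞]
D(3):
  [∞, -∞, -∞, 52, 57]
  [-∞, ∞, -∞, -∞, -∞]
  [60, -∞, ∞, 52, 65]
  [48, 95, 48, ∞, 48]
  [-∞, 83, -∞, -∞, ∞]
D(4):
  [∞, 52, 48, 52, 57]
  [-∞, ∞, -∞, -∞, -∞]
  [60, 52, ∞, 52, 65]
  [48, 95, 48, ∞, 48]
  [-∞, 83, -∞, -∞, ∞]
D(5):
  [∞, 57, 48, 52, 57]
  [-∞, ∞, -∞, -∞, -∞]
  [60, 65, ∞, 52, 65]
  [48, 95, 48, ∞, 48]
  [-∞, 83, -∞, -∞, ∞]
Answer: T* = [[∞, 57, 48, 52, 57], [-∞, ∞, -∞, -∞, -∞], [60, 65, ∞, 52, 65], [48, 95, 48, ∞, 48], [-∞, 83, -∞, -∞, ∞]]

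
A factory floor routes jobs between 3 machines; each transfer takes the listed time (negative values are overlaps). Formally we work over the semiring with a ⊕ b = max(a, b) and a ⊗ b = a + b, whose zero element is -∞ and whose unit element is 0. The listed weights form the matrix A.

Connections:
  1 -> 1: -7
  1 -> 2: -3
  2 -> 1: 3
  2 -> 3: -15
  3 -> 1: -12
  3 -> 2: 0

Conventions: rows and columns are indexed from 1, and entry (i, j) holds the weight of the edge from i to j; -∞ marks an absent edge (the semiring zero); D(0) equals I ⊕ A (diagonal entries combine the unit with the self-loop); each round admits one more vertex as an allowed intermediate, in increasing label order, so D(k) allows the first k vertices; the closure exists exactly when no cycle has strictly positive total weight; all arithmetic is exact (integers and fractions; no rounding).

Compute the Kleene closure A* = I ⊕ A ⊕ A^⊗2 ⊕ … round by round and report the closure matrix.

D(0):
  [0, -3, -∞]
  [3, 0, -15]
  [-12, 0, 0]
D(1):
  [0, -3, -∞]
  [3, 0, -15]
  [-12, 0, 0]
D(2):
  [0, -3, -18]
  [3, 0, -15]
  [3, 0, 0]
D(3):
  [0, -3, -18]
  [3, 0, -15]
  [3, 0, 0]
Answer: A* = [[0, -3, -18], [3, 0, -15], [3, 0, 0]]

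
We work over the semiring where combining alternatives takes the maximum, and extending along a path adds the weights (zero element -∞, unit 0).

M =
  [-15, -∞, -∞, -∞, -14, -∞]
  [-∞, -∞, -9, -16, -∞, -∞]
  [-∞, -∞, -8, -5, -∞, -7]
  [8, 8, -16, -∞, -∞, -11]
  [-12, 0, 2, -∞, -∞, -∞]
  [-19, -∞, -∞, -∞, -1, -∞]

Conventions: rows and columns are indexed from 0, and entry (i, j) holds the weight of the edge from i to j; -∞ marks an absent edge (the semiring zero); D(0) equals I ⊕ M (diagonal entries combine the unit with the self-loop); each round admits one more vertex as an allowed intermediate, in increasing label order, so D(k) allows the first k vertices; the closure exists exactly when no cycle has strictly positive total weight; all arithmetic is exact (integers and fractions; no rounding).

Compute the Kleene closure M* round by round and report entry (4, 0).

D(0):
  [0, -∞, -∞, -∞, -14, -∞]
  [-∞, 0, -9, -16, -∞, -∞]
  [-∞, -∞, 0, -5, -∞, -7]
  [8, 8, -16, 0, -∞, -11]
  [-12, 0, 2, -∞, 0, -∞]
  [-19, -∞, -∞, -∞, -1, 0]
D(1):
  [0, -∞, -∞, -∞, -14, -∞]
  [-∞, 0, -9, -16, -∞, -∞]
  [-∞, -∞, 0, -5, -∞, -7]
  [8, 8, -16, 0, -6, -11]
  [-12, 0, 2, -∞, 0, -∞]
  [-19, -∞, -∞, -∞, -1, 0]
D(2):
  [0, -∞, -∞, -∞, -14, -∞]
  [-∞, 0, -9, -16, -∞, -∞]
  [-∞, -∞, 0, -5, -∞, -7]
  [8, 8, -1, 0, -6, -11]
  [-12, 0, 2, -16, 0, -∞]
  [-19, -∞, -∞, -∞, -1, 0]
D(3):
  [0, -∞, -∞, -∞, -14, -∞]
  [-∞, 0, -9, -14, -∞, -16]
  [-∞, -∞, 0, -5, -∞, -7]
  [8, 8, -1, 0, -6, -8]
  [-12, 0, 2, -3, 0, -5]
  [-19, -∞, -∞, -∞, -1, 0]
D(4):
  [0, -∞, -∞, -∞, -14, -∞]
  [-6, 0, -9, -14, -20, -16]
  [3, 3, 0, -5, -11, -7]
  [8, 8, -1, 0, -6, -8]
  [5, 5, 2, -3, 0, -5]
  [-19, -∞, -∞, -∞, -1, 0]
D(5):
  [0, -9, -12, -17, -14, -19]
  [-6, 0, -9, -14, -20, -16]
  [3, 3, 0, -5, -11, -7]
  [8, 8, -1, 0, -6, -8]
  [5, 5, 2, -3, 0, -5]
  [4, 4, 1, -4, -1, 0]
D(6):
  [0, -9, -12, -17, -14, -19]
  [-6, 0, -9, -14, -17, -16]
  [3, 3, 0, -5, -8, -7]
  [8, 8, -1, 0, -6, -8]
  [5, 5, 2, -3, 0, -5]
  [4, 4, 1, -4, -1, 0]
Answer: M*[4][0] = 5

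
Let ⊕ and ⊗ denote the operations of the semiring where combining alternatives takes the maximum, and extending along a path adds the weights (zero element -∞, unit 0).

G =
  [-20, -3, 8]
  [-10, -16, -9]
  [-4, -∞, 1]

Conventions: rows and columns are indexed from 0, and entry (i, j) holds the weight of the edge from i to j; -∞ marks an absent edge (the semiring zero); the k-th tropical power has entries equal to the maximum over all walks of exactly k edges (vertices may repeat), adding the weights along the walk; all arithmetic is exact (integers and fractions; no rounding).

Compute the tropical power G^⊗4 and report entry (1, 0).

G^⊗2:
  [4, -19, 9]
  [-13, -13, -2]
  [-3, -7, 4]
G^⊗3:
  [5, 1, 12]
  [-6, -16, -1]
  [0, -6, 5]
G^⊗4:
  [8, 2, 13]
  [-5, -9, 2]
  [1, -3, 8]
Key observation: the optimum is the walk 1->0->2->2->0, with weight (-10) + 8 + 1 + (-4) = -5.
Optimal value attained by: walk 1->0->2->2->0.
Answer: (G^⊗4)[1][0] = -5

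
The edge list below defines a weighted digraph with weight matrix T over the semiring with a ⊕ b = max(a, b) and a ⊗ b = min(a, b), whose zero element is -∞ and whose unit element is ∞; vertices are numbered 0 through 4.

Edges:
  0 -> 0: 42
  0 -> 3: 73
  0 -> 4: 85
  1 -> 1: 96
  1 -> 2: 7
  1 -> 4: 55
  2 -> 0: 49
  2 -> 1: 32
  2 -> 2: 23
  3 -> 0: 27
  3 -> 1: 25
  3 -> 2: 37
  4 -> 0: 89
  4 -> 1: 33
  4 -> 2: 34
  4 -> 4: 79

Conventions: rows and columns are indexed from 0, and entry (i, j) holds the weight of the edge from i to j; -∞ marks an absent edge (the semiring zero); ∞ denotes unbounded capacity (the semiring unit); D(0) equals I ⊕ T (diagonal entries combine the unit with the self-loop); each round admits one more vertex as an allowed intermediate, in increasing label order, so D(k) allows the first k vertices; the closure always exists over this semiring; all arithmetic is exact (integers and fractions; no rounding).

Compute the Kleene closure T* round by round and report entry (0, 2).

D(0):
  [∞, -∞, -∞, 73, 85]
  [-∞, ∞, 7, -∞, 55]
  [49, 32, ∞, -∞, -∞]
  [27, 25, 37, ∞, -∞]
  [89, 33, 34, -∞, ∞]
D(1):
  [∞, -∞, -∞, 73, 85]
  [-∞, ∞, 7, -∞, 55]
  [49, 32, ∞, 49, 49]
  [27, 25, 37, ∞, 27]
  [89, 33, 34, 73, ∞]
D(2):
  [∞, -∞, -∞, 73, 85]
  [-∞, ∞, 7, -∞, 55]
  [49, 32, ∞, 49, 49]
  [27, 25, 37, ∞, 27]
  [89, 33, 34, 73, ∞]
D(3):
  [∞, -∞, -∞, 73, 85]
  [7, ∞, 7, 7, 55]
  [49, 32, ∞, 49, 49]
  [37, 32, 37, ∞, 37]
  [89, 33, 34, 73, ∞]
D(4):
  [∞, 32, 37, 73, 85]
  [7, ∞, 7, 7, 55]
  [49, 32, ∞, 49, 49]
  [37, 32, 37, ∞, 37]
  [89, 33, 37, 73, ∞]
D(5):
  [∞, 33, 37, 73, 85]
  [55, ∞, 37, 55, 55]
  [49, 33, ∞, 49, 49]
  [37, 33, 37, ∞, 37]
  [89, 33, 37, 73, ∞]
Answer: T*[0][2] = 37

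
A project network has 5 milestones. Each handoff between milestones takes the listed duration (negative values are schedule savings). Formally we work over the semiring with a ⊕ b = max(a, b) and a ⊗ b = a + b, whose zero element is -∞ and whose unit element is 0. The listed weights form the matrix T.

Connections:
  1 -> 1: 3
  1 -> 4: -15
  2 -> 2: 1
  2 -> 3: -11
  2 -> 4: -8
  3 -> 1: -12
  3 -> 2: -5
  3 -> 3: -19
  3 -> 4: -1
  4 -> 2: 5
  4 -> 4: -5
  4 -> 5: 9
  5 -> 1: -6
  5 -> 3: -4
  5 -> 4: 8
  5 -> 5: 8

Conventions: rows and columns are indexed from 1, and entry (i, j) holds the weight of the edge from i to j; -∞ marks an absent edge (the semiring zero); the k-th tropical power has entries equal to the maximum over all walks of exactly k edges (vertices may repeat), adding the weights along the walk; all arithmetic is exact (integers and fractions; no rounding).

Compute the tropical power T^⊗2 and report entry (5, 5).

T^⊗2:
  [6, -10, -∞, -12, -6]
  [-23, 2, -10, -7, 1]
  [-9, 4, -16, -6, 8]
  [3, 6, 5, 17, 17]
  [2, 13, 4, 16, 17]
Key observation: the optimum is the walk 5->4->5, with weight 8 + 9 = 17.
Optimal value attained by: walk 5->4->5.
Answer: (T^⊗2)[5][5] = 17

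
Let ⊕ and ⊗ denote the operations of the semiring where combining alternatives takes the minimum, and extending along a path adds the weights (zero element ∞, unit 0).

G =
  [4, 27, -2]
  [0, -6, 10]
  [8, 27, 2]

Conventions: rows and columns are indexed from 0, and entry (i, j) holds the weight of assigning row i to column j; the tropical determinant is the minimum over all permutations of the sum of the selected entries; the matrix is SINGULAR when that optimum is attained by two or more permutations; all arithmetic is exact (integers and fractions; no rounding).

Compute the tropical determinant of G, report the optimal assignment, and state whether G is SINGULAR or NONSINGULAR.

σ = (0, 1, 2): 4 + (-6) + 2 = 0
σ = (0, 2, 1): 4 + 10 + 27 = 41
σ = (1, 0, 2): 27 + 0 + 2 = 29
σ = (1, 2, 0): 27 + 10 + 8 = 45
σ = (2, 0, 1): (-2) + 0 + 27 = 25
σ = (2, 1, 0): (-2) + (-6) + 8 = 0
Optimal value attained by: σ = (0, 1, 2).
Answer: det⊕(G) = 0; verdict: SINGULAR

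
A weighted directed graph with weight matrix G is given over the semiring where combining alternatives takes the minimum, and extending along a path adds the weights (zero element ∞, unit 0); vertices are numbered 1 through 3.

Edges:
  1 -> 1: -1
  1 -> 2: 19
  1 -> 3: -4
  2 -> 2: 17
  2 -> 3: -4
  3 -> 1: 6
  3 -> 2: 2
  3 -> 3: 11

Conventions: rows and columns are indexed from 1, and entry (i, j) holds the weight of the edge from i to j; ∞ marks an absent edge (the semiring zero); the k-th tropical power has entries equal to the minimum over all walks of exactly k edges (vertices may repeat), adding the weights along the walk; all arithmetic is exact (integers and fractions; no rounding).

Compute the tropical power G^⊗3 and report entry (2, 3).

G^⊗2:
  [-2, -2, -5]
  [2, -2, 7]
  [5, 13, -2]
G^⊗3:
  [-3, -3, -6]
  [1, 9, -6]
  [4, 0, 1]
Key observation: the optimum is the walk 2->3->2->3, with weight (-4) + 2 + (-4) = -6.
Optimal value attained by: walk 2->3->2->3.
Answer: (G^⊗3)[2][3] = -6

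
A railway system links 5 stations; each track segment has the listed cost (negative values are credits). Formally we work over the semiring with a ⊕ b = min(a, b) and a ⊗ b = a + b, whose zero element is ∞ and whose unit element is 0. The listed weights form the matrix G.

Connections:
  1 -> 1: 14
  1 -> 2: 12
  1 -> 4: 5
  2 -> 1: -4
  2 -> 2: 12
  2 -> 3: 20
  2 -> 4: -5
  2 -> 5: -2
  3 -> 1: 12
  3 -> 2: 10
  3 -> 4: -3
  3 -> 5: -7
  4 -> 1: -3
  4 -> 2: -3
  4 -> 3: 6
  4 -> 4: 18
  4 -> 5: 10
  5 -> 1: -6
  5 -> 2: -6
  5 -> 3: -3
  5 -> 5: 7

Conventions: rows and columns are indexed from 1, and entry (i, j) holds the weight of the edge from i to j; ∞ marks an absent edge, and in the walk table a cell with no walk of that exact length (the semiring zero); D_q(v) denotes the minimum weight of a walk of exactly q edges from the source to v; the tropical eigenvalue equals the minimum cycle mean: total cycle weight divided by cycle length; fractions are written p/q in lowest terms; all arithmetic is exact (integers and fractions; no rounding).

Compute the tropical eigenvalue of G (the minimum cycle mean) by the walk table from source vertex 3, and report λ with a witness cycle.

q=0: [∞, ∞, 0, ∞, ∞]
q=1: [12, 10, ∞, -3, -7]
q=2: [-13, -13, -10, 5, 0]
q=3: [-17, -6, -3, -18, -17]
q=4: [-23, -23, -20, -12, -10]
q=5: [-27, -16, -13, -28, -27]
Optimal cycle mean attained by: cycle 3->5->3, total (-7) + (-3), length 2.
Answer: λ = -5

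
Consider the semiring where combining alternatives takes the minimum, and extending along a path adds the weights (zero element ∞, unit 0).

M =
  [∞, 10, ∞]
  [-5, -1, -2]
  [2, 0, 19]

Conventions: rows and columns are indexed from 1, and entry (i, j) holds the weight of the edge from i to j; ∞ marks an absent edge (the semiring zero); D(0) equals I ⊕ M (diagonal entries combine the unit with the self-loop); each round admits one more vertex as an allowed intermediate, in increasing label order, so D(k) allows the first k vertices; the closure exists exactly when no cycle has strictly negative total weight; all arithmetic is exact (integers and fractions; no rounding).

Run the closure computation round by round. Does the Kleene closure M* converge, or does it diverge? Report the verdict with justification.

Detection: at round 0, diagonal entry (2, 2) turns strictly negative.
Key observation: the cycle 2->2 has total weight (-1), which is strictly negative.
Answer: DIVERGES — negative cycle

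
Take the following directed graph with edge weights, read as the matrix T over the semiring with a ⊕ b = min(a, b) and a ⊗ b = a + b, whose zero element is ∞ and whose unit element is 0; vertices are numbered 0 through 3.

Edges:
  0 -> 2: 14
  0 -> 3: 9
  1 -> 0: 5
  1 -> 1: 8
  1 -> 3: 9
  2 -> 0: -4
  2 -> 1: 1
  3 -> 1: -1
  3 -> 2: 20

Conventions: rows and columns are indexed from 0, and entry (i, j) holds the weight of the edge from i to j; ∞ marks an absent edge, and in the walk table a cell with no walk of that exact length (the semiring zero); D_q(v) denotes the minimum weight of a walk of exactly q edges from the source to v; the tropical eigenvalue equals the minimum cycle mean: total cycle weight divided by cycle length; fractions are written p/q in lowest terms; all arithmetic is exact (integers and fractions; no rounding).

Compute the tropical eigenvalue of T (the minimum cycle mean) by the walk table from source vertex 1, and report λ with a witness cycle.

q=0: [∞, 0, ∞, ∞]
q=1: [5, 8, ∞, 9]
q=2: [13, 8, 19, 14]
q=3: [13, 13, 27, 17]
q=4: [18, 16, 27, 22]
Optimal cycle mean attained by: cycle 1->3->1, total 9 + (-1), length 2.
Answer: λ = 4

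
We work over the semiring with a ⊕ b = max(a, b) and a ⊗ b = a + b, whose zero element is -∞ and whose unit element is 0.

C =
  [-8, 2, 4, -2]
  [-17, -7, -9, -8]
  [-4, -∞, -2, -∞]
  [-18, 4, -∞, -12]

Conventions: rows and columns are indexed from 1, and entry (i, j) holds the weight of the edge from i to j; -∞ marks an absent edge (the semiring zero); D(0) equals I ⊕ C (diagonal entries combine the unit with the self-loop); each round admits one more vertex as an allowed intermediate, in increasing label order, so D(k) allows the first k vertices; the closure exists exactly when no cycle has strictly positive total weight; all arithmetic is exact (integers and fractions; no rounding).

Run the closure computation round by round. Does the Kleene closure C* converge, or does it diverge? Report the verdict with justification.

D(0):
  [0, 2, 4, -2]
  [-17, 0, -9, -8]
  [-4, -∞, 0, -∞]
  [-18, 4, -∞, 0]
D(1):
  [0, 2, 4, -2]
  [-17, 0, -9, -8]
  [-4, -2, 0, -6]
  [-18, 4, -14, 0]
D(2):
  [0, 2, 4, -2]
  [-17, 0, -9, -8]
  [-4, -2, 0, -6]
  [-13, 4, -5, 0]
D(3):
  [0, 2, 4, -2]
  [-13, 0, -9, -8]
  [-4, -2, 0, -6]
  [-9, 4, -5, 0]
D(4):
  [0, 2, 4, -2]
  [-13, 0, -9, -8]
  [-4, -2, 0, -6]
  [-9, 4, -5, 0]
Key observation: every diagonal entry stays at the unit through all rounds, so no improving cycle exists.
Answer: CONVERGES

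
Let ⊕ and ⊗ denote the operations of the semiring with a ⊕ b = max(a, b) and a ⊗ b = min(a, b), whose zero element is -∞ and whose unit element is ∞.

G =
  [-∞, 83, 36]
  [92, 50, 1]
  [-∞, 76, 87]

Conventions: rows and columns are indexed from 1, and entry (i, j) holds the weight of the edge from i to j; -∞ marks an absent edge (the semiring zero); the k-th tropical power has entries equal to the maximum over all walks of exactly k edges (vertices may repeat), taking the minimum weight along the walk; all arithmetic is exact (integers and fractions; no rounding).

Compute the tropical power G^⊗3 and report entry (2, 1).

G^⊗2:
  [83, 50, 36]
  [50, 83, 36]
  [76, 76, 87]
G^⊗3:
  [50, 83, 36]
  [83, 50, 36]
  [76, 76, 87]
Key observation: the optimum is the walk 2->1->2->1, with weight 92 min 83 min 92 = 83.
Optimal value attained by: walk 2->1->2->1.
Answer: (G^⊗3)[2][1] = 83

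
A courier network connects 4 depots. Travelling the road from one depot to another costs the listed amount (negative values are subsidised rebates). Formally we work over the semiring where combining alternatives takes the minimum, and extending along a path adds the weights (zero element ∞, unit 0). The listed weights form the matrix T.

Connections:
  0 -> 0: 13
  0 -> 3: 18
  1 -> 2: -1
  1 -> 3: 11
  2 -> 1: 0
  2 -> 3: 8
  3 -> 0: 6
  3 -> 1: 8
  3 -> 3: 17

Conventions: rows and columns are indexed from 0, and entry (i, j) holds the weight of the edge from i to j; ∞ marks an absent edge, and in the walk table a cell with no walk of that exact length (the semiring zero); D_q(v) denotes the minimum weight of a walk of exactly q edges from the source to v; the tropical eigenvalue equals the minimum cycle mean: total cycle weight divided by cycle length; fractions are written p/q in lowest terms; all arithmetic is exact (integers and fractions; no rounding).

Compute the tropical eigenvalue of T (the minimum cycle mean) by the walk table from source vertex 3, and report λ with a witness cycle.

q=0: [∞, ∞, ∞, 0]
q=1: [6, 8, ∞, 17]
q=2: [19, 25, 7, 19]
q=3: [25, 7, 24, 15]
q=4: [21, 23, 6, 18]
Optimal cycle mean attained by: cycle 1->2->1, total (-1) + 0, length 2.
Answer: λ = -1/2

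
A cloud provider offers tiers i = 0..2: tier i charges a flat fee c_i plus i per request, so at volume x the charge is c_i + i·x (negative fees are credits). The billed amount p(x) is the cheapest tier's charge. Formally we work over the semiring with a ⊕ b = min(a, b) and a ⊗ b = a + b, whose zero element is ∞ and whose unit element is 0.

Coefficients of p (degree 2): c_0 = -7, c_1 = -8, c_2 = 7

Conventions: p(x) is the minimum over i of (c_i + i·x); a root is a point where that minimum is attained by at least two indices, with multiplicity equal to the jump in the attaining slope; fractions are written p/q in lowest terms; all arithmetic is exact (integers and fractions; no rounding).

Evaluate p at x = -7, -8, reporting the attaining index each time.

p(-7) = min(-7+0·(-7)=-7, -8+1·(-7)=-15, 7+2·(-7)=-7) = -15 (attained by i=1)
p(-8) = min(-7+0·(-8)=-7, -8+1·(-8)=-16, 7+2·(-8)=-9) = -16 (attained by i=1)
Answer: p(-7) = -15; p(-8) = -16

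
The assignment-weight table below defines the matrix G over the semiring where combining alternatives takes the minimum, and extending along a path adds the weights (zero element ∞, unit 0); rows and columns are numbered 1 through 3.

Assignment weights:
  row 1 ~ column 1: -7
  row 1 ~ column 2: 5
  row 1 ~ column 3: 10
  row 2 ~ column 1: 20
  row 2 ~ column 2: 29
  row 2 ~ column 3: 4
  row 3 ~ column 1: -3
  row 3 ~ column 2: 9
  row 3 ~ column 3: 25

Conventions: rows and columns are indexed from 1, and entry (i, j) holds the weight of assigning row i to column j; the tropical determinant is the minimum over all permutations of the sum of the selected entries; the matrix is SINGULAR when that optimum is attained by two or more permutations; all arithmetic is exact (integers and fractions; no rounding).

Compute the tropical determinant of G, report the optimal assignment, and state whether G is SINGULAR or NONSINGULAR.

σ = (1, 2, 3): (-7) + 29 + 25 = 47
σ = (1, 3, 2): (-7) + 4 + 9 = 6
σ = (2, 1, 3): 5 + 20 + 25 = 50
σ = (2, 3, 1): 5 + 4 + (-3) = 6
σ = (3, 1, 2): 10 + 20 + 9 = 39
σ = (3, 2, 1): 10 + 29 + (-3) = 36
Optimal value attained by: σ = (1, 3, 2).
Answer: det⊕(G) = 6; verdict: SINGULAR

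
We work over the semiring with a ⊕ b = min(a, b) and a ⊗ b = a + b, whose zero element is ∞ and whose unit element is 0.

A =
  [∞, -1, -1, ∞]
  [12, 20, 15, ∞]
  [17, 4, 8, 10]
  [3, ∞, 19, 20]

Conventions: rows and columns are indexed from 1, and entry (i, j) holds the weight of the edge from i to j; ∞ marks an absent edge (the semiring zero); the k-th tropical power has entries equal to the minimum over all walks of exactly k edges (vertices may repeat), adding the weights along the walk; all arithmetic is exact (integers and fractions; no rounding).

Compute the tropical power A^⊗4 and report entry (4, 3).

A^⊗2:
  [11, 3, 7, 9]
  [32, 11, 11, 25]
  [13, 12, 16, 18]
  [23, 2, 2, 29]
A^⊗3:
  [12, 10, 10, 17]
  [23, 15, 19, 21]
  [21, 12, 12, 26]
  [14, 6, 10, 12]
A^⊗4:
  [20, 11, 11, 20]
  [24, 22, 22, 29]
  [24, 16, 20, 22]
  [15, 13, 13, 20]
Key observation: the optimum is the walk 4->1->2->1->3, with weight 3 + (-1) + 12 + (-1) = 13.
Optimal value attained by: walk 4->1->2->1->3.
Answer: (A^⊗4)[4][3] = 13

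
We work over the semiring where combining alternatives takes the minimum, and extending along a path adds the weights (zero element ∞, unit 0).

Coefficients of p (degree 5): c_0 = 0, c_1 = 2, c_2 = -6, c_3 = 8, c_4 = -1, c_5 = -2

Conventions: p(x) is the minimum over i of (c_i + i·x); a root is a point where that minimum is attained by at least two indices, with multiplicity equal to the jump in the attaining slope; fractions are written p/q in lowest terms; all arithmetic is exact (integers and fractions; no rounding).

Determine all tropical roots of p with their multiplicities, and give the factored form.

hull edge (i=0, c=0) to (i=2, c=-6): slope -3, span 2
hull edge (i=2, c=-6) to (i=5, c=-2): slope 4/3, span 3
Factored form: p(x) = -2 ⊗ (x ⊕ (-4/3)) ⊗ (x ⊕ (-4/3)) ⊗ (x ⊕ (-4/3)) ⊗ (x ⊕ 3) ⊗ (x ⊕ 3)
Answer: roots = -4/3 (mult 3), 3 (mult 2)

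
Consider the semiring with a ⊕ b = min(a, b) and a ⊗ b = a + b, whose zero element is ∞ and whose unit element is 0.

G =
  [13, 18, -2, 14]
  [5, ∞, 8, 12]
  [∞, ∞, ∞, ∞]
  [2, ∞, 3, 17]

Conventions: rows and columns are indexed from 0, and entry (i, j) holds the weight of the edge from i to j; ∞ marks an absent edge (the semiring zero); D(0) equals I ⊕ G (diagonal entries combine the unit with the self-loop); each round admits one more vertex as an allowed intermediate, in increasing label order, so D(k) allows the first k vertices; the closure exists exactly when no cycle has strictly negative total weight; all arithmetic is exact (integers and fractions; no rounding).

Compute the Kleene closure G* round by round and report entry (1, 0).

D(0):
  [0, 18, -2, 14]
  [5, 0, 8, 12]
  [∞, ∞, 0, ∞]
  [2, ∞, 3, 0]
D(1):
  [0, 18, -2, 14]
  [5, 0, 3, 12]
  [∞, ∞, 0, ∞]
  [2, 20, 0, 0]
D(2):
  [0, 18, -2, 14]
  [5, 0, 3, 12]
  [∞, ∞, 0, ∞]
  [2, 20, 0, 0]
D(3):
  [0, 18, -2, 14]
  [5, 0, 3, 12]
  [∞, ∞, 0, ∞]
  [2, 20, 0, 0]
D(4):
  [0, 18, -2, 14]
  [5, 0, 3, 12]
  [∞, ∞, 0, ∞]
  [2, 20, 0, 0]
Answer: G*[1][0] = 5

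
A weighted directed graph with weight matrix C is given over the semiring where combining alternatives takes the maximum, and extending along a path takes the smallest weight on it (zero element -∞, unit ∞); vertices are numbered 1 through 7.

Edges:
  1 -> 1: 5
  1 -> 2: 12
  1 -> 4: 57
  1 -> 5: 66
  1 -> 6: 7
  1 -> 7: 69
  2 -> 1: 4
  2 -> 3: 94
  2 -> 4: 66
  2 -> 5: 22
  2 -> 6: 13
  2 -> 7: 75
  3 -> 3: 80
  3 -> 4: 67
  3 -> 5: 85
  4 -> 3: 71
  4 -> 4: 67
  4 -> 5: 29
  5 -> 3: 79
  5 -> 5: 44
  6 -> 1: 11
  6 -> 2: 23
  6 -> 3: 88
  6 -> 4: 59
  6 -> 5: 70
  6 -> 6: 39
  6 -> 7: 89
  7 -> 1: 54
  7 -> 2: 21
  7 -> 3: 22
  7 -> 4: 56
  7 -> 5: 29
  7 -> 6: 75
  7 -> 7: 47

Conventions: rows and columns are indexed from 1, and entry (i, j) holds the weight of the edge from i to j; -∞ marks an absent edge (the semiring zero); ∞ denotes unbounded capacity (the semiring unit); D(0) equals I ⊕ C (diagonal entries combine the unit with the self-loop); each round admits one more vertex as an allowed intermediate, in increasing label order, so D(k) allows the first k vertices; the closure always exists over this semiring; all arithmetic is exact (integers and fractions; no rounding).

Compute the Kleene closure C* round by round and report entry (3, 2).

D(0):
  [∞, 12, -∞, 57, 66, 7, 69]
  [4, ∞, 94, 66, 22, 13, 75]
  [-∞, -∞, ∞, 67, 85, -∞, -∞]
  [-∞, -∞, 71, ∞, 29, -∞, -∞]
  [-∞, -∞, 79, -∞, ∞, -∞, -∞]
  [11, 23, 88, 59, 70, ∞, 89]
  [54, 21, 22, 56, 29, 75, ∞]
D(1):
  [∞, 12, -∞, 57, 66, 7, 69]
  [4, ∞, 94, 66, 22, 13, 75]
  [-∞, -∞, ∞, 67, 85, -∞, -∞]
  [-∞, -∞, 71, ∞, 29, -∞, -∞]
  [-∞, -∞, 79, -∞, ∞, -∞, -∞]
  [11, 23, 88, 59, 70, ∞, 89]
  [54, 21, 22, 56, 54, 75, ∞]
D(2):
  [∞, 12, 12, 57, 66, 12, 69]
  [4, ∞, 94, 66, 22, 13, 75]
  [-∞, -∞, ∞, 67, 85, -∞, -∞]
  [-∞, -∞, 71, ∞, 29, -∞, -∞]
  [-∞, -∞, 79, -∞, ∞, -∞, -∞]
  [11, 23, 88, 59, 70, ∞, 89]
  [54, 21, 22, 56, 54, 75, ∞]
D(3):
  [∞, 12, 12, 57, 66, 12, 69]
  [4, ∞, 94, 67, 85, 13, 75]
  [-∞, -∞, ∞, 67, 85, -∞, -∞]
  [-∞, -∞, 71, ∞, 71, -∞, -∞]
  [-∞, -∞, 79, 67, ∞, -∞, -∞]
  [11, 23, 88, 67, 85, ∞, 89]
  [54, 21, 22, 56, 54, 75, ∞]
D(4):
  [∞, 12, 57, 57, 66, 12, 69]
  [4, ∞, 94, 67, 85, 13, 75]
  [-∞, -∞, ∞, 67, 85, -∞, -∞]
  [-∞, -∞, 71, ∞, 71, -∞, -∞]
  [-∞, -∞, 79, 67, ∞, -∞, -∞]
  [11, 23, 88, 67, 85, ∞, 89]
  [54, 21, 56, 56, 56, 75, ∞]
D(5):
  [∞, 12, 66, 66, 66, 12, 69]
  [4, ∞, 94, 67, 85, 13, 75]
  [-∞, -∞, ∞, 67, 85, -∞, -∞]
  [-∞, -∞, 71, ∞, 71, -∞, -∞]
  [-∞, -∞, 79, 67, ∞, -∞, -∞]
  [11, 23, 88, 67, 85, ∞, 89]
  [54, 21, 56, 56, 56, 75, ∞]
D(6):
  [∞, 12, 66, 66, 66, 12, 69]
  [11, ∞, 94, 67, 85, 13, 75]
  [-∞, -∞, ∞, 67, 85, -∞, -∞]
  [-∞, -∞, 71, ∞, 71, -∞, -∞]
  [-∞, -∞, 79, 67, ∞, -∞, -∞]
  [11, 23, 88, 67, 85, ∞, 89]
  [54, 23, 75, 67, 75, 75, ∞]
D(7):
  [∞, 23, 69, 67, 69, 69, 69]
  [54, ∞, 94, 67, 85, 75, 75]
  [-∞, -∞, ∞, 67, 85, -∞, -∞]
  [-∞, -∞, 71, ∞, 71, -∞, -∞]
  [-∞, -∞, 79, 67, ∞, -∞, -∞]
  [54, 23, 88, 67, 85, ∞, 89]
  [54, 23, 75, 67, 75, 75, ∞]
Answer: C*[3][2] = -∞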